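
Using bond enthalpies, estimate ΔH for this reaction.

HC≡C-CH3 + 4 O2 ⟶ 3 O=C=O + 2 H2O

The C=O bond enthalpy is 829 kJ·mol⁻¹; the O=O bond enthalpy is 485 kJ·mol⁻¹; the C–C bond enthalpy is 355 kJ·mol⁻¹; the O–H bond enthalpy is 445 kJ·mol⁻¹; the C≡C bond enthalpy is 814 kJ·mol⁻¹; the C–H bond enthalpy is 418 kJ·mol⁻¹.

ΔH ≈ −1973 kJ

Bonds broken (reactants):
  C≡C: 1 × 814 = 814
  C–C: 1 × 355 = 355
  C–H: 4 × 418 = 1672
  O=O: 4 × 485 = 1940
  Σ(broken) = 4781 kJ
Bonds formed (products):
  C=O: 6 × 829 = 4974
  O–H: 4 × 445 = 1780
  Σ(formed) = 6754 kJ
ΔH = Σ(broken) − Σ(formed) = 4781 − 6754 = −1973 kJ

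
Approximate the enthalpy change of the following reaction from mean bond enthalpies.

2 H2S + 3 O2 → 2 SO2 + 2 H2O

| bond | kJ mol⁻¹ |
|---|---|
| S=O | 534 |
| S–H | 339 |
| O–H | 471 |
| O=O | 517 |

Bonds broken (reactants):
  O=O: 3 × 517 = 1551
  S–H: 4 × 339 = 1356
  Σ(broken) = 2907 kJ
Bonds formed (products):
  O–H: 4 × 471 = 1884
  S=O: 4 × 534 = 2136
  Σ(formed) = 4020 kJ
ΔH = Σ(broken) − Σ(formed) = 2907 − 4020 = −1113 kJ

ΔH ≈ −1113 kJ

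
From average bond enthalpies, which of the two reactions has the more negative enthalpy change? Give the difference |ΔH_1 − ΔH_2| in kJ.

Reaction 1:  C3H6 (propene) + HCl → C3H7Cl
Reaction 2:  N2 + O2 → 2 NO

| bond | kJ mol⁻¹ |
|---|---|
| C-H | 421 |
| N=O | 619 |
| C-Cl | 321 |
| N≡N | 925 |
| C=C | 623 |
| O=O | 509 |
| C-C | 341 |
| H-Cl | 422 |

Reaction 1, by 234 kJ

Reaction 1:
  Bonds broken (reactants):
    C-C: 1 × 341 = 341
    C-H: 6 × 421 = 2526
    C=C: 1 × 623 = 623
    H-Cl: 1 × 422 = 422
    Σ(broken) = 3912 kJ
  Bonds formed (products):
    C-C: 2 × 341 = 682
    C-Cl: 1 × 321 = 321
    C-H: 7 × 421 = 2947
    Σ(formed) = 3950 kJ
  ΔH_1 = 3912 − 3950 = −38 kJ
Reaction 2:
  Bonds broken (reactants):
    N≡N: 1 × 925 = 925
    O=O: 1 × 509 = 509
    Σ(broken) = 1434 kJ
  Bonds formed (products):
    N=O: 2 × 619 = 1238
    Σ(formed) = 1238 kJ
  ΔH_2 = 1434 − 1238 = +196 kJ
ΔH_1 − ΔH_2 = −234 kJ, so reaction 1 has the more negative ΔH; |ΔH_1 − ΔH_2| = 234 kJ.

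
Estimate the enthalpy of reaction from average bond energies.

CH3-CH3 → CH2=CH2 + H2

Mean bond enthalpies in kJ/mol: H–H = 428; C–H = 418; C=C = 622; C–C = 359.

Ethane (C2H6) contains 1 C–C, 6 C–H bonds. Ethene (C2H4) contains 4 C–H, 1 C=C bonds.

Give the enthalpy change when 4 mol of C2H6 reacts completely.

Bonds broken (reactants):
  C–C: 1 × 359 = 359
  C–H: 6 × 418 = 2508
  Σ(broken) = 2867 kJ
Bonds formed (products):
  C–H: 4 × 418 = 1672
  C=C: 1 × 622 = 622
  H–H: 1 × 428 = 428
  Σ(formed) = 2722 kJ
ΔH = Σ(broken) − Σ(formed) = 2867 − 2722 = +145 kJ
For 4× the reaction as written: 4 × (+145) = +580 kJ

ΔH = +580 kJ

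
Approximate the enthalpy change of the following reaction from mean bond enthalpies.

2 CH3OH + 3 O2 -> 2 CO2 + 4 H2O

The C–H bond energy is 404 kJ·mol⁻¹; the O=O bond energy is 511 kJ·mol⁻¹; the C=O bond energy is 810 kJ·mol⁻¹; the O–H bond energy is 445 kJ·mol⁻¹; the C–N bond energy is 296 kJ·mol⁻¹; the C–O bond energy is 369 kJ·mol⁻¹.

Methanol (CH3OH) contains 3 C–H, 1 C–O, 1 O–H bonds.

Bonds broken (reactants):
  C–H: 6 × 404 = 2424
  C–O: 2 × 369 = 738
  O–H: 2 × 445 = 890
  O=O: 3 × 511 = 1533
  Σ(broken) = 5585 kJ
Bonds formed (products):
  C=O: 4 × 810 = 3240
  O–H: 8 × 445 = 3560
  Σ(formed) = 6800 kJ
ΔH = Σ(broken) − Σ(formed) = 5585 − 6800 = −1215 kJ

ΔH ≈ −1215 kJ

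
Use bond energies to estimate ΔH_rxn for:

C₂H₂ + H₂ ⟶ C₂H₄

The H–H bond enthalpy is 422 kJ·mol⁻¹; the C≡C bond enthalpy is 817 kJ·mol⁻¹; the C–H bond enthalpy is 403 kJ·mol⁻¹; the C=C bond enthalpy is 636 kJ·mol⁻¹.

Bonds broken (reactants):
  C≡C: 1 × 817 = 817
  C–H: 2 × 403 = 806
  H–H: 1 × 422 = 422
  Σ(broken) = 2045 kJ
Bonds formed (products):
  C–H: 4 × 403 = 1612
  C=C: 1 × 636 = 636
  Σ(formed) = 2248 kJ
ΔH = Σ(broken) − Σ(formed) = 2045 − 2248 = −203 kJ

ΔH ≈ −203 kJ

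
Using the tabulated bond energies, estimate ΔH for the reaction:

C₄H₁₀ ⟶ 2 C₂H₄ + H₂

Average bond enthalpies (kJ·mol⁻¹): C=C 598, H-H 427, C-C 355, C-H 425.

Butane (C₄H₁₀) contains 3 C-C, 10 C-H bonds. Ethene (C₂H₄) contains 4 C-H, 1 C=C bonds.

ΔH ≈ +292 kJ

Bonds broken (reactants):
  C-C: 3 × 355 = 1065
  C-H: 10 × 425 = 4250
  Σ(broken) = 5315 kJ
Bonds formed (products):
  C-H: 8 × 425 = 3400
  C=C: 2 × 598 = 1196
  H-H: 1 × 427 = 427
  Σ(formed) = 5023 kJ
ΔH = Σ(broken) − Σ(formed) = 5315 − 5023 = +292 kJ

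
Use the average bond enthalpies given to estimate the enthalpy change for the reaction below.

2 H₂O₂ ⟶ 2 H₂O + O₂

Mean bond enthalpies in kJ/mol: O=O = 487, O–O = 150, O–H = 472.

Bonds broken (reactants):
  O–H: 4 × 472 = 1888
  O–O: 2 × 150 = 300
  Σ(broken) = 2188 kJ
Bonds formed (products):
  O–H: 4 × 472 = 1888
  O=O: 1 × 487 = 487
  Σ(formed) = 2375 kJ
ΔH = Σ(broken) − Σ(formed) = 2188 − 2375 = −187 kJ

ΔH ≈ −187 kJ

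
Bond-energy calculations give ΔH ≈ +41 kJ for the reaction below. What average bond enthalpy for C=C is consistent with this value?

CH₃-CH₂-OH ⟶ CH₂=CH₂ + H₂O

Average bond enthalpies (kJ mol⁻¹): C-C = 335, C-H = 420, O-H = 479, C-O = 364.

Let D be the C=C bond energy.
Σ(broken) = 1×335 + 5×420 + 1×364 + 1×479 = 3278
Σ(formed) = 4×420 + 1×D + 2×479 = 2638 + D
ΔH = Σ(broken) − Σ(formed) = (3278) − (2638 + D) = +640 − D
Setting this equal to +41 kJ gives D = 599 kJ/mol.

D(C=C) ≈ 599 kJ/mol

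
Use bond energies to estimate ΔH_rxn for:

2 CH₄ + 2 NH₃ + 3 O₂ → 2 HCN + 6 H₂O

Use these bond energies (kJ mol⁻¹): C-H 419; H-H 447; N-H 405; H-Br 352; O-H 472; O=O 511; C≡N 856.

ΔH ≈ −899 kJ

Bonds broken (reactants):
  C-H: 8 × 419 = 3352
  N-H: 6 × 405 = 2430
  O=O: 3 × 511 = 1533
  Σ(broken) = 7315 kJ
Bonds formed (products):
  C≡N: 2 × 856 = 1712
  C-H: 2 × 419 = 838
  O-H: 12 × 472 = 5664
  Σ(formed) = 8214 kJ
ΔH = Σ(broken) − Σ(formed) = 7315 − 8214 = −899 kJ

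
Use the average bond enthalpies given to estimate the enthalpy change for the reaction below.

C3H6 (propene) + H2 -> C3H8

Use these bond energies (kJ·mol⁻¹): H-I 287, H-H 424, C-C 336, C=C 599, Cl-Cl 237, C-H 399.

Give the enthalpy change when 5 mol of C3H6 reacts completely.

ΔH = −555 kJ

Bonds broken (reactants):
  C-C: 1 × 336 = 336
  C-H: 6 × 399 = 2394
  C=C: 1 × 599 = 599
  H-H: 1 × 424 = 424
  Σ(broken) = 3753 kJ
Bonds formed (products):
  C-C: 2 × 336 = 672
  C-H: 8 × 399 = 3192
  Σ(formed) = 3864 kJ
ΔH = Σ(broken) − Σ(formed) = 3753 − 3864 = −111 kJ
For 5× the reaction as written: 5 × (−111) = −555 kJ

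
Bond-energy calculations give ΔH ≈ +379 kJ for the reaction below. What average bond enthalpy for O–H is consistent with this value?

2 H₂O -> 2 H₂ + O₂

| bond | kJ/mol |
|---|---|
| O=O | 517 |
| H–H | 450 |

D(O–H) ≈ 449 kJ/mol

Let D be the O–H bond energy.
Σ(broken) = 4×D = 4D
Σ(formed) = 2×450 + 1×517 = 1417
ΔH = Σ(broken) − Σ(formed) = (4D) − (1417) = −1417 + 4D
Setting this equal to +379 kJ gives 4D = 1796, so D = 449 kJ/mol.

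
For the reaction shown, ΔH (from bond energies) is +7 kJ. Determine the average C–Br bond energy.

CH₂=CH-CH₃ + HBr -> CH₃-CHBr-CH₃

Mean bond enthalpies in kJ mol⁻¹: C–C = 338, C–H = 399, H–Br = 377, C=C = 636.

D(C–Br) ≈ 269 kJ/mol

Let D be the C–Br bond energy.
Σ(broken) = 1×338 + 6×399 + 1×636 + 1×377 = 3745
Σ(formed) = 1×D + 2×338 + 7×399 = 3469 + D
ΔH = Σ(broken) − Σ(formed) = (3745) − (3469 + D) = +276 − D
Setting this equal to +7 kJ gives D = 269 kJ/mol.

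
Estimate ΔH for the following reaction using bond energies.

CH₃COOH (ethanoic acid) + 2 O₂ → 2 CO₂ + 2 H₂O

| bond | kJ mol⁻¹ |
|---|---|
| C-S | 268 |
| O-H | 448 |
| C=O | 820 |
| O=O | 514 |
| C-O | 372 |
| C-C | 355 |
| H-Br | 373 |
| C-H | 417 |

ΔH ≈ −798 kJ

Bonds broken (reactants):
  C-C: 1 × 355 = 355
  C-H: 3 × 417 = 1251
  C-O: 1 × 372 = 372
  C=O: 1 × 820 = 820
  O-H: 1 × 448 = 448
  O=O: 2 × 514 = 1028
  Σ(broken) = 4274 kJ
Bonds formed (products):
  C=O: 4 × 820 = 3280
  O-H: 4 × 448 = 1792
  Σ(formed) = 5072 kJ
ΔH = Σ(broken) − Σ(formed) = 4274 − 5072 = −798 kJ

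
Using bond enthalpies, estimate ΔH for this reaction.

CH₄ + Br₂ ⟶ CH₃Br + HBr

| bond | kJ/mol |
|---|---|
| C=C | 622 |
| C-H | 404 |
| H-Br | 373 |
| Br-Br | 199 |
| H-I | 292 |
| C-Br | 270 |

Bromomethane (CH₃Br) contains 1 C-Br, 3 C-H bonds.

Bonds broken (reactants):
  Br-Br: 1 × 199 = 199
  C-H: 4 × 404 = 1616
  Σ(broken) = 1815 kJ
Bonds formed (products):
  C-Br: 1 × 270 = 270
  C-H: 3 × 404 = 1212
  H-Br: 1 × 373 = 373
  Σ(formed) = 1855 kJ
ΔH = Σ(broken) − Σ(formed) = 1815 − 1855 = −40 kJ

ΔH ≈ −40 kJ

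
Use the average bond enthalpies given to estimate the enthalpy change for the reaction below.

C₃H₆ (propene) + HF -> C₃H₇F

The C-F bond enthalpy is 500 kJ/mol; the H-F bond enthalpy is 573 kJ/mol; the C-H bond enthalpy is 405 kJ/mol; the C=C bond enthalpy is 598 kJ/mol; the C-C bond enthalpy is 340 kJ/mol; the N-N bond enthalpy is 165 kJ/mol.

ΔH ≈ −74 kJ

Bonds broken (reactants):
  C-C: 1 × 340 = 340
  C-H: 6 × 405 = 2430
  C=C: 1 × 598 = 598
  H-F: 1 × 573 = 573
  Σ(broken) = 3941 kJ
Bonds formed (products):
  C-C: 2 × 340 = 680
  C-F: 1 × 500 = 500
  C-H: 7 × 405 = 2835
  Σ(formed) = 4015 kJ
ΔH = Σ(broken) − Σ(formed) = 3941 − 4015 = −74 kJ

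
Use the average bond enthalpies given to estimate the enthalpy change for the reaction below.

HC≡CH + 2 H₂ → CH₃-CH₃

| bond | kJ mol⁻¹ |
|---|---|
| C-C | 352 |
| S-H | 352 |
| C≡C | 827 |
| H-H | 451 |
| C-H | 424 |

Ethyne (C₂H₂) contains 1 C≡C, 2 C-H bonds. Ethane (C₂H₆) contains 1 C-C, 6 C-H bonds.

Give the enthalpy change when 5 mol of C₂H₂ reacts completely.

Bonds broken (reactants):
  C≡C: 1 × 827 = 827
  C-H: 2 × 424 = 848
  H-H: 2 × 451 = 902
  Σ(broken) = 2577 kJ
Bonds formed (products):
  C-C: 1 × 352 = 352
  C-H: 6 × 424 = 2544
  Σ(formed) = 2896 kJ
ΔH = Σ(broken) − Σ(formed) = 2577 − 2896 = −319 kJ
For 5× the reaction as written: 5 × (−319) = −1595 kJ

ΔH = −1595 kJ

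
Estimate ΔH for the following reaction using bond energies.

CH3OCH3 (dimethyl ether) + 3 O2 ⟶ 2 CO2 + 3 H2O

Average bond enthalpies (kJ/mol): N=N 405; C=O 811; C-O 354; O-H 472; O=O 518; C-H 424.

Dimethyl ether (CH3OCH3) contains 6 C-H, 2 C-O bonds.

ΔH ≈ −1270 kJ

Bonds broken (reactants):
  C-H: 6 × 424 = 2544
  C-O: 2 × 354 = 708
  O=O: 3 × 518 = 1554
  Σ(broken) = 4806 kJ
Bonds formed (products):
  C=O: 4 × 811 = 3244
  O-H: 6 × 472 = 2832
  Σ(formed) = 6076 kJ
ΔH = Σ(broken) − Σ(formed) = 4806 − 6076 = −1270 kJ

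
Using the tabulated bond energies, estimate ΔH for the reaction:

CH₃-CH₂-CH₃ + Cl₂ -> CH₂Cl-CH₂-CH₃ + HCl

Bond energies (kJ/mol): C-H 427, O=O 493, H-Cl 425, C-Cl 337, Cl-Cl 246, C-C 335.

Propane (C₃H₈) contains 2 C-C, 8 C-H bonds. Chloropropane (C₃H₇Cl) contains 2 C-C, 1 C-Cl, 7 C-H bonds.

Bonds broken (reactants):
  C-C: 2 × 335 = 670
  C-H: 8 × 427 = 3416
  Cl-Cl: 1 × 246 = 246
  Σ(broken) = 4332 kJ
Bonds formed (products):
  C-C: 2 × 335 = 670
  C-Cl: 1 × 337 = 337
  C-H: 7 × 427 = 2989
  H-Cl: 1 × 425 = 425
  Σ(formed) = 4421 kJ
ΔH = Σ(broken) − Σ(formed) = 4332 − 4421 = −89 kJ

ΔH ≈ −89 kJ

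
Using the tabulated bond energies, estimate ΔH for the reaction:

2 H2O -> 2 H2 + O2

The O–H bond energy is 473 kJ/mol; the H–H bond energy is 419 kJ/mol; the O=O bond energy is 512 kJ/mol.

ΔH ≈ +542 kJ

Bonds broken (reactants):
  O–H: 4 × 473 = 1892
  Σ(broken) = 1892 kJ
Bonds formed (products):
  H–H: 2 × 419 = 838
  O=O: 1 × 512 = 512
  Σ(formed) = 1350 kJ
ΔH = Σ(broken) − Σ(formed) = 1892 − 1350 = +542 kJ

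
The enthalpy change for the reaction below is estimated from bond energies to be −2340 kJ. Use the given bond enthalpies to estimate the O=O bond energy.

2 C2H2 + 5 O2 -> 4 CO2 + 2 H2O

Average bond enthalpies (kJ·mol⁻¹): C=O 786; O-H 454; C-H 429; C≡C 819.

Let D be the O=O bond energy.
Σ(broken) = 2×819 + 4×429 + 5×D = 3354 + 5D
Σ(formed) = 8×786 + 4×454 = 8104
ΔH = Σ(broken) − Σ(formed) = (3354 + 5D) − (8104) = −4750 + 5D
Setting this equal to −2340 kJ gives 5D = 2410, so D = 482 kJ/mol.

D(O=O) ≈ 482 kJ/mol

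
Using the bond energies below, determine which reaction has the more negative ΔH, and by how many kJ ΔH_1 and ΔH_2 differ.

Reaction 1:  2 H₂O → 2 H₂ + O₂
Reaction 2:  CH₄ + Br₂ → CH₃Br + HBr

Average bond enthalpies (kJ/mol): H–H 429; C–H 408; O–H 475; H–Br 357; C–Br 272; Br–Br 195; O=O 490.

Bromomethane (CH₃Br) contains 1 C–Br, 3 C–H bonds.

Reaction 2, by 578 kJ

Reaction 1:
  Bonds broken (reactants):
    O–H: 4 × 475 = 1900
    Σ(broken) = 1900 kJ
  Bonds formed (products):
    H–H: 2 × 429 = 858
    O=O: 1 × 490 = 490
    Σ(formed) = 1348 kJ
  ΔH_1 = 1900 − 1348 = +552 kJ
Reaction 2:
  Bonds broken (reactants):
    Br–Br: 1 × 195 = 195
    C–H: 4 × 408 = 1632
    Σ(broken) = 1827 kJ
  Bonds formed (products):
    C–Br: 1 × 272 = 272
    C–H: 3 × 408 = 1224
    H–Br: 1 × 357 = 357
    Σ(formed) = 1853 kJ
  ΔH_2 = 1827 − 1853 = −26 kJ
ΔH_1 − ΔH_2 = +578 kJ, so reaction 2 has the more negative ΔH; |ΔH_1 − ΔH_2| = 578 kJ.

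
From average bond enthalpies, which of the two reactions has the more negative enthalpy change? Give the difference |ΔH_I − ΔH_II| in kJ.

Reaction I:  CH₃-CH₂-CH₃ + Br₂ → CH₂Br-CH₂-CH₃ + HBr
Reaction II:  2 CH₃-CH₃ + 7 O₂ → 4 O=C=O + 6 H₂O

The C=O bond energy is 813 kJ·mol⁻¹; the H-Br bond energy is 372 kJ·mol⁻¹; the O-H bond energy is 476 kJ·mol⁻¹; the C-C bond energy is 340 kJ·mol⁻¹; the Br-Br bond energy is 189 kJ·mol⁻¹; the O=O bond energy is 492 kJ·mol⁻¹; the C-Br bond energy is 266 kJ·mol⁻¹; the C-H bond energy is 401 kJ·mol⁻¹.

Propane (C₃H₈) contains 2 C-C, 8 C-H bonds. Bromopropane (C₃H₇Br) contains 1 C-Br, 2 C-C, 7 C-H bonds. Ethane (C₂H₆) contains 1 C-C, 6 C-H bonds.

Reaction I:
  Bonds broken (reactants):
    Br-Br: 1 × 189 = 189
    C-C: 2 × 340 = 680
    C-H: 8 × 401 = 3208
    Σ(broken) = 4077 kJ
  Bonds formed (products):
    C-Br: 1 × 266 = 266
    C-C: 2 × 340 = 680
    C-H: 7 × 401 = 2807
    H-Br: 1 × 372 = 372
    Σ(formed) = 4125 kJ
  ΔH_I = 4077 − 4125 = −48 kJ
Reaction II:
  Bonds broken (reactants):
    C-C: 2 × 340 = 680
    C-H: 12 × 401 = 4812
    O=O: 7 × 492 = 3444
    Σ(broken) = 8936 kJ
  Bonds formed (products):
    C=O: 8 × 813 = 6504
    O-H: 12 × 476 = 5712
    Σ(formed) = 12216 kJ
  ΔH_II = 8936 − 12216 = −3280 kJ
ΔH_I − ΔH_II = +3232 kJ, so reaction II has the more negative ΔH; |ΔH_I − ΔH_II| = 3232 kJ.

Reaction II, by 3232 kJ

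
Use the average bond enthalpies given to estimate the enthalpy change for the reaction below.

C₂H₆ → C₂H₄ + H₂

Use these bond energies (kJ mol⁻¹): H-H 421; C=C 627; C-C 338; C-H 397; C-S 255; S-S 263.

Bonds broken (reactants):
  C-C: 1 × 338 = 338
  C-H: 6 × 397 = 2382
  Σ(broken) = 2720 kJ
Bonds formed (products):
  C-H: 4 × 397 = 1588
  C=C: 1 × 627 = 627
  H-H: 1 × 421 = 421
  Σ(formed) = 2636 kJ
ΔH = Σ(broken) − Σ(formed) = 2720 − 2636 = +84 kJ

ΔH ≈ +84 kJ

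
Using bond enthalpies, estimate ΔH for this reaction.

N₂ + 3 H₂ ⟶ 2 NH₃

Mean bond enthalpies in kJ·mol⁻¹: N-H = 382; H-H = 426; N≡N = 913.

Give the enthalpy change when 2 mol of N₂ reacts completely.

Bonds broken (reactants):
  H-H: 3 × 426 = 1278
  N≡N: 1 × 913 = 913
  Σ(broken) = 2191 kJ
Bonds formed (products):
  N-H: 6 × 382 = 2292
  Σ(formed) = 2292 kJ
ΔH = Σ(broken) − Σ(formed) = 2191 − 2292 = −101 kJ
For 2× the reaction as written: 2 × (−101) = −202 kJ

ΔH = −202 kJ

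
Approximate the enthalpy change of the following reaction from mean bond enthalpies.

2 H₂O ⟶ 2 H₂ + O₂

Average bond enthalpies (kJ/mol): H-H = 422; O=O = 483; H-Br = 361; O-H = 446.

Bonds broken (reactants):
  O-H: 4 × 446 = 1784
  Σ(broken) = 1784 kJ
Bonds formed (products):
  H-H: 2 × 422 = 844
  O=O: 1 × 483 = 483
  Σ(formed) = 1327 kJ
ΔH = Σ(broken) − Σ(formed) = 1784 − 1327 = +457 kJ

ΔH ≈ +457 kJ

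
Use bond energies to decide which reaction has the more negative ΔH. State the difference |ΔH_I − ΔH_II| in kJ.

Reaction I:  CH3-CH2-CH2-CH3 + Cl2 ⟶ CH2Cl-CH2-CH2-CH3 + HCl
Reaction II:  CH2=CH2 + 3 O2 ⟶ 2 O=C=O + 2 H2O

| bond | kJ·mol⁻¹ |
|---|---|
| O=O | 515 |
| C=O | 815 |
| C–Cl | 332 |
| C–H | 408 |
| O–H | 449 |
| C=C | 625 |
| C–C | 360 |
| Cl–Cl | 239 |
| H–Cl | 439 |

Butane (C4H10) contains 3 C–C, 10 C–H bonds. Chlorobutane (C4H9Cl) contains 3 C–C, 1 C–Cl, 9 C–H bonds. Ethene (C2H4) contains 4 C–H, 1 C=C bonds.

Reaction I:
  Bonds broken (reactants):
    C–C: 3 × 360 = 1080
    C–H: 10 × 408 = 4080
    Cl–Cl: 1 × 239 = 239
    Σ(broken) = 5399 kJ
  Bonds formed (products):
    C–C: 3 × 360 = 1080
    C–Cl: 1 × 332 = 332
    C–H: 9 × 408 = 3672
    H–Cl: 1 × 439 = 439
    Σ(formed) = 5523 kJ
  ΔH_I = 5399 − 5523 = −124 kJ
Reaction II:
  Bonds broken (reactants):
    C–H: 4 × 408 = 1632
    C=C: 1 × 625 = 625
    O=O: 3 × 515 = 1545
    Σ(broken) = 3802 kJ
  Bonds formed (products):
    C=O: 4 × 815 = 3260
    O–H: 4 × 449 = 1796
    Σ(formed) = 5056 kJ
  ΔH_II = 3802 − 5056 = −1254 kJ
ΔH_I − ΔH_II = +1130 kJ, so reaction II has the more negative ΔH; |ΔH_I − ΔH_II| = 1130 kJ.

Reaction II, by 1130 kJ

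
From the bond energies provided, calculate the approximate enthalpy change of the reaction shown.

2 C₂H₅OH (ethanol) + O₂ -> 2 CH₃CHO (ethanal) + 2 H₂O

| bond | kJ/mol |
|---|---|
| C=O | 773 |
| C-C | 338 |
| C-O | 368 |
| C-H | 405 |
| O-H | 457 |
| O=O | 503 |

Bonds broken (reactants):
  C-C: 2 × 338 = 676
  C-H: 10 × 405 = 4050
  C-O: 2 × 368 = 736
  O-H: 2 × 457 = 914
  O=O: 1 × 503 = 503
  Σ(broken) = 6879 kJ
Bonds formed (products):
  C-C: 2 × 338 = 676
  C-H: 8 × 405 = 3240
  C=O: 2 × 773 = 1546
  O-H: 4 × 457 = 1828
  Σ(formed) = 7290 kJ
ΔH = Σ(broken) − Σ(formed) = 6879 − 7290 = −411 kJ

ΔH ≈ −411 kJ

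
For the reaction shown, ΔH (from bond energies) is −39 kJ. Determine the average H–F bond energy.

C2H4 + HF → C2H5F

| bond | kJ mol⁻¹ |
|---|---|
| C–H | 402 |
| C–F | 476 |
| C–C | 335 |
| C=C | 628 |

Let D be the H–F bond energy.
Σ(broken) = 4×402 + 1×628 + 1×D = 2236 + D
Σ(formed) = 1×335 + 1×476 + 5×402 = 2821
ΔH = Σ(broken) − Σ(formed) = (2236 + D) − (2821) = −585 + D
Setting this equal to −39 kJ gives D = 546 kJ/mol.

D(H–F) ≈ 546 kJ/mol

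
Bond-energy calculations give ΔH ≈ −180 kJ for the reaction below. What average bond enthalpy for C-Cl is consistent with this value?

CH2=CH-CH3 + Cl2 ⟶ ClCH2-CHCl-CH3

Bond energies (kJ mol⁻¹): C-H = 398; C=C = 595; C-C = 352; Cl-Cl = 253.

Let D be the C-Cl bond energy.
Σ(broken) = 1×352 + 6×398 + 1×595 + 1×253 = 3588
Σ(formed) = 2×352 + 2×D + 6×398 = 3092 + 2D
ΔH = Σ(broken) − Σ(formed) = (3588) − (3092 + 2D) = +496 − 2D
Setting this equal to −180 kJ gives 2D = 676, so D = 338 kJ/mol.

D(C-Cl) ≈ 338 kJ/mol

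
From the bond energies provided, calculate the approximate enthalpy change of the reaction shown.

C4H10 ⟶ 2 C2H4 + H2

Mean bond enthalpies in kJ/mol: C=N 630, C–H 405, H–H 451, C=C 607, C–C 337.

ΔH ≈ +156 kJ

Bonds broken (reactants):
  C–C: 3 × 337 = 1011
  C–H: 10 × 405 = 4050
  Σ(broken) = 5061 kJ
Bonds formed (products):
  C–H: 8 × 405 = 3240
  C=C: 2 × 607 = 1214
  H–H: 1 × 451 = 451
  Σ(formed) = 4905 kJ
ΔH = Σ(broken) − Σ(formed) = 5061 − 4905 = +156 kJ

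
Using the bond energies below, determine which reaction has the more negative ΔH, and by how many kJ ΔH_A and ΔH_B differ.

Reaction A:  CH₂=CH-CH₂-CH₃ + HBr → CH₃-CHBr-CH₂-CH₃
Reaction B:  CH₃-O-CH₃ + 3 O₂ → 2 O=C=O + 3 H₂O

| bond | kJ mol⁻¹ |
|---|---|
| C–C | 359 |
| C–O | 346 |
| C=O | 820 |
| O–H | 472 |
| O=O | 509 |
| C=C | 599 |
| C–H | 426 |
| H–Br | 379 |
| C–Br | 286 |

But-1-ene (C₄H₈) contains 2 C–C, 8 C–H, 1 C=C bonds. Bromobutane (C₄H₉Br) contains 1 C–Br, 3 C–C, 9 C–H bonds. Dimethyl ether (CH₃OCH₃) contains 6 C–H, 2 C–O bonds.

Reaction B, by 1244 kJ

Reaction A:
  Bonds broken (reactants):
    C–C: 2 × 359 = 718
    C–H: 8 × 426 = 3408
    C=C: 1 × 599 = 599
    H–Br: 1 × 379 = 379
    Σ(broken) = 5104 kJ
  Bonds formed (products):
    C–Br: 1 × 286 = 286
    C–C: 3 × 359 = 1077
    C–H: 9 × 426 = 3834
    Σ(formed) = 5197 kJ
  ΔH_A = 5104 − 5197 = −93 kJ
Reaction B:
  Bonds broken (reactants):
    C–H: 6 × 426 = 2556
    C–O: 2 × 346 = 692
    O=O: 3 × 509 = 1527
    Σ(broken) = 4775 kJ
  Bonds formed (products):
    C=O: 4 × 820 = 3280
    O–H: 6 × 472 = 2832
    Σ(formed) = 6112 kJ
  ΔH_B = 4775 − 6112 = −1337 kJ
ΔH_A − ΔH_B = +1244 kJ, so reaction B has the more negative ΔH; |ΔH_A − ΔH_B| = 1244 kJ.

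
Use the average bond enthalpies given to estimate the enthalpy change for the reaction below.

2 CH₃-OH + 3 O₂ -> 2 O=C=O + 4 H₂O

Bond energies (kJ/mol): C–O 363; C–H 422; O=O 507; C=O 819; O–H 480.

ΔH ≈ −1377 kJ

Bonds broken (reactants):
  C–H: 6 × 422 = 2532
  C–O: 2 × 363 = 726
  O–H: 2 × 480 = 960
  O=O: 3 × 507 = 1521
  Σ(broken) = 5739 kJ
Bonds formed (products):
  C=O: 4 × 819 = 3276
  O–H: 8 × 480 = 3840
  Σ(formed) = 7116 kJ
ΔH = Σ(broken) − Σ(formed) = 5739 − 7116 = −1377 kJ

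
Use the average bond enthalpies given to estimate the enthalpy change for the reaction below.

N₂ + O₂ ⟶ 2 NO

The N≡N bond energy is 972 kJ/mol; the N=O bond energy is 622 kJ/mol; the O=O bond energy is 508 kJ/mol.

Bonds broken (reactants):
  N≡N: 1 × 972 = 972
  O=O: 1 × 508 = 508
  Σ(broken) = 1480 kJ
Bonds formed (products):
  N=O: 2 × 622 = 1244
  Σ(formed) = 1244 kJ
ΔH = Σ(broken) − Σ(formed) = 1480 − 1244 = +236 kJ

ΔH ≈ +236 kJ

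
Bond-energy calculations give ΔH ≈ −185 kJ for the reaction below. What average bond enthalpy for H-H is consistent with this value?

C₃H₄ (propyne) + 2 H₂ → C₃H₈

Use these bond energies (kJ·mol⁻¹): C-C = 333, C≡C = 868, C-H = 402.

Let D be the H-H bond energy.
Σ(broken) = 1×868 + 1×333 + 4×402 + 2×D = 2809 + 2D
Σ(formed) = 2×333 + 8×402 = 3882
ΔH = Σ(broken) − Σ(formed) = (2809 + 2D) − (3882) = −1073 + 2D
Setting this equal to −185 kJ gives 2D = 888, so D = 444 kJ/mol.

D(H-H) ≈ 444 kJ/mol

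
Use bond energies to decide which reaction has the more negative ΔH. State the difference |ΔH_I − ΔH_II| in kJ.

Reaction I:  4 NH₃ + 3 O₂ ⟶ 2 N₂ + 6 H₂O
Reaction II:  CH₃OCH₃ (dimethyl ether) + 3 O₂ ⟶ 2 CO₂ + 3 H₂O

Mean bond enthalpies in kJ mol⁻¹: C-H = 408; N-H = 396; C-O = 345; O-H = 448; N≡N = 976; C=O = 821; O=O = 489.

Reaction II, by 258 kJ

Reaction I:
  Bonds broken (reactants):
    N-H: 12 × 396 = 4752
    O=O: 3 × 489 = 1467
    Σ(broken) = 6219 kJ
  Bonds formed (products):
    N≡N: 2 × 976 = 1952
    O-H: 12 × 448 = 5376
    Σ(formed) = 7328 kJ
  ΔH_I = 6219 − 7328 = −1109 kJ
Reaction II:
  Bonds broken (reactants):
    C-H: 6 × 408 = 2448
    C-O: 2 × 345 = 690
    O=O: 3 × 489 = 1467
    Σ(broken) = 4605 kJ
  Bonds formed (products):
    C=O: 4 × 821 = 3284
    O-H: 6 × 448 = 2688
    Σ(formed) = 5972 kJ
  ΔH_II = 4605 − 5972 = −1367 kJ
ΔH_I − ΔH_II = +258 kJ, so reaction II has the more negative ΔH; |ΔH_I − ΔH_II| = 258 kJ.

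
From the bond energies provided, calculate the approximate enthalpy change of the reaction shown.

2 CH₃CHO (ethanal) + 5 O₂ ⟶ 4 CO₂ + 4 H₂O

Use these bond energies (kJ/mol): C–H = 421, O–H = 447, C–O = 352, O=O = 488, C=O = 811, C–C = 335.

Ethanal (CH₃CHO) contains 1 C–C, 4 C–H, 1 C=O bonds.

Bonds broken (reactants):
  C–C: 2 × 335 = 670
  C–H: 8 × 421 = 3368
  C=O: 2 × 811 = 1622
  O=O: 5 × 488 = 2440
  Σ(broken) = 8100 kJ
Bonds formed (products):
  C=O: 8 × 811 = 6488
  O–H: 8 × 447 = 3576
  Σ(formed) = 10064 kJ
ΔH = Σ(broken) − Σ(formed) = 8100 − 10064 = −1964 kJ

ΔH ≈ −1964 kJ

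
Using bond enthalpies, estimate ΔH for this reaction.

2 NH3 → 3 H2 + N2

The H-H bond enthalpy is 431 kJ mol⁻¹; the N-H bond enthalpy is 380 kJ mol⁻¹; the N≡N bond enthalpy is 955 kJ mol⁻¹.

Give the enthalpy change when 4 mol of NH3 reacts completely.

ΔH = +64 kJ

Bonds broken (reactants):
  N-H: 6 × 380 = 2280
  Σ(broken) = 2280 kJ
Bonds formed (products):
  H-H: 3 × 431 = 1293
  N≡N: 1 × 955 = 955
  Σ(formed) = 2248 kJ
ΔH = Σ(broken) − Σ(formed) = 2280 − 2248 = +32 kJ
For 2× the reaction as written: 2 × (+32) = +64 kJ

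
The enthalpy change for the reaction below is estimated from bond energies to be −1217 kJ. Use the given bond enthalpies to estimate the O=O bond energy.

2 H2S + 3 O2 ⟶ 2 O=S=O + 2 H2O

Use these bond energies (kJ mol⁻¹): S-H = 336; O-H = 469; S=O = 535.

Let D be the O=O bond energy.
Σ(broken) = 3×D + 4×336 = 1344 + 3D
Σ(formed) = 4×469 + 4×535 = 4016
ΔH = Σ(broken) − Σ(formed) = (1344 + 3D) − (4016) = −2672 + 3D
Setting this equal to −1217 kJ gives 3D = 1455, so D = 485 kJ/mol.

D(O=O) ≈ 485 kJ/mol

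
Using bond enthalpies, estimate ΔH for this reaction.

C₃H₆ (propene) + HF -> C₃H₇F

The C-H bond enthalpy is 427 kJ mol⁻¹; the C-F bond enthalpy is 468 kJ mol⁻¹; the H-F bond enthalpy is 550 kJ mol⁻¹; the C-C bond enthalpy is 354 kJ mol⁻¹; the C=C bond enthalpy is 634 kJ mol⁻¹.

ΔH ≈ −65 kJ

Bonds broken (reactants):
  C-C: 1 × 354 = 354
  C-H: 6 × 427 = 2562
  C=C: 1 × 634 = 634
  H-F: 1 × 550 = 550
  Σ(broken) = 4100 kJ
Bonds formed (products):
  C-C: 2 × 354 = 708
  C-F: 1 × 468 = 468
  C-H: 7 × 427 = 2989
  Σ(formed) = 4165 kJ
ΔH = Σ(broken) − Σ(formed) = 4100 − 4165 = −65 kJ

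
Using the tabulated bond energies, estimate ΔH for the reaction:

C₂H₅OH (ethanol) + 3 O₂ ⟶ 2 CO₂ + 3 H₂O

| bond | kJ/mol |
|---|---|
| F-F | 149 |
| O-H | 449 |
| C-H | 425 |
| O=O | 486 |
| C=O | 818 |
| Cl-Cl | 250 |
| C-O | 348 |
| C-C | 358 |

Bonds broken (reactants):
  C-C: 1 × 358 = 358
  C-H: 5 × 425 = 2125
  C-O: 1 × 348 = 348
  O-H: 1 × 449 = 449
  O=O: 3 × 486 = 1458
  Σ(broken) = 4738 kJ
Bonds formed (products):
  C=O: 4 × 818 = 3272
  O-H: 6 × 449 = 2694
  Σ(formed) = 5966 kJ
ΔH = Σ(broken) − Σ(formed) = 4738 − 5966 = −1228 kJ

ΔH ≈ −1228 kJ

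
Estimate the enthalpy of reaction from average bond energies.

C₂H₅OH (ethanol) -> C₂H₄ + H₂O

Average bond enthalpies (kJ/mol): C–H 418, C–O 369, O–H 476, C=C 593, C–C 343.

ΔH ≈ +61 kJ

Bonds broken (reactants):
  C–C: 1 × 343 = 343
  C–H: 5 × 418 = 2090
  C–O: 1 × 369 = 369
  O–H: 1 × 476 = 476
  Σ(broken) = 3278 kJ
Bonds formed (products):
  C–H: 4 × 418 = 1672
  C=C: 1 × 593 = 593
  O–H: 2 × 476 = 952
  Σ(formed) = 3217 kJ
ΔH = Σ(broken) − Σ(formed) = 3278 − 3217 = +61 kJ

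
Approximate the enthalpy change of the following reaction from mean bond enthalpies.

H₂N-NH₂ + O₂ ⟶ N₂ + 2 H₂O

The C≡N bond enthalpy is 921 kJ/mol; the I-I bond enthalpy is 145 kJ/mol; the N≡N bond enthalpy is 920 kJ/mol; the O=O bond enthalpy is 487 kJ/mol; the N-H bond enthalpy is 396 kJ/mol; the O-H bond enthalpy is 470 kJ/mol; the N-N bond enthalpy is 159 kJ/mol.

Bonds broken (reactants):
  N-H: 4 × 396 = 1584
  N-N: 1 × 159 = 159
  O=O: 1 × 487 = 487
  Σ(broken) = 2230 kJ
Bonds formed (products):
  N≡N: 1 × 920 = 920
  O-H: 4 × 470 = 1880
  Σ(formed) = 2800 kJ
ΔH = Σ(broken) − Σ(formed) = 2230 − 2800 = −570 kJ

ΔH ≈ −570 kJ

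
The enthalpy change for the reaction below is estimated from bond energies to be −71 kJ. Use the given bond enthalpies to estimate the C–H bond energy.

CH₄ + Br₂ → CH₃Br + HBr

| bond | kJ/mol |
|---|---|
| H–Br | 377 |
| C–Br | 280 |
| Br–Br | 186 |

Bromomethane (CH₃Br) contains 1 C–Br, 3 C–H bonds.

D(C–H) ≈ 400 kJ/mol

Let D be the C–H bond energy.
Σ(broken) = 1×186 + 4×D = 186 + 4D
Σ(formed) = 1×280 + 3×D + 1×377 = 657 + 3D
ΔH = Σ(broken) − Σ(formed) = (186 + 4D) − (657 + 3D) = −471 + D
Setting this equal to −71 kJ gives D = 400 kJ/mol.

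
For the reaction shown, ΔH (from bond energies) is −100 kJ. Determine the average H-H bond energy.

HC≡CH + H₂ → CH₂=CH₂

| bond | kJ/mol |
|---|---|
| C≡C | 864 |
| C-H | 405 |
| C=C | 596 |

D(H-H) ≈ 442 kJ/mol

Let D be the H-H bond energy.
Σ(broken) = 1×864 + 2×405 + 1×D = 1674 + D
Σ(formed) = 4×405 + 1×596 = 2216
ΔH = Σ(broken) − Σ(formed) = (1674 + D) − (2216) = −542 + D
Setting this equal to −100 kJ gives D = 442 kJ/mol.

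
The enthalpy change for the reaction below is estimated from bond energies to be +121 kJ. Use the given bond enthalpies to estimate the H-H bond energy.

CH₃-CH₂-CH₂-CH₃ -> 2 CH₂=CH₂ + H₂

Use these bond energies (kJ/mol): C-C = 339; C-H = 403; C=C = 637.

D(H-H) ≈ 428 kJ/mol

Let D be the H-H bond energy.
Σ(broken) = 3×339 + 10×403 = 5047
Σ(formed) = 8×403 + 2×637 + 1×D = 4498 + D
ΔH = Σ(broken) − Σ(formed) = (5047) − (4498 + D) = +549 − D
Setting this equal to +121 kJ gives D = 428 kJ/mol.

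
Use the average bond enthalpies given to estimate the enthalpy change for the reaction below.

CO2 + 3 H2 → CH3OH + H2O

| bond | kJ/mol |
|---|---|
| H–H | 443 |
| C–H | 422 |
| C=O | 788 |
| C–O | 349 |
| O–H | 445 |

Bonds broken (reactants):
  C=O: 2 × 788 = 1576
  H–H: 3 × 443 = 1329
  Σ(broken) = 2905 kJ
Bonds formed (products):
  C–H: 3 × 422 = 1266
  C–O: 1 × 349 = 349
  O–H: 3 × 445 = 1335
  Σ(formed) = 2950 kJ
ΔH = Σ(broken) − Σ(formed) = 2905 − 2950 = −45 kJ

ΔH ≈ −45 kJ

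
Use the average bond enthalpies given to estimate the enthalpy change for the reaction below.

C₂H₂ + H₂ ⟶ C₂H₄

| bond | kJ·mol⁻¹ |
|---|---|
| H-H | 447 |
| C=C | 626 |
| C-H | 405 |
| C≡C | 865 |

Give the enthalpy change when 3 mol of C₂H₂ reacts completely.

ΔH = −372 kJ

Bonds broken (reactants):
  C≡C: 1 × 865 = 865
  C-H: 2 × 405 = 810
  H-H: 1 × 447 = 447
  Σ(broken) = 2122 kJ
Bonds formed (products):
  C-H: 4 × 405 = 1620
  C=C: 1 × 626 = 626
  Σ(formed) = 2246 kJ
ΔH = Σ(broken) − Σ(formed) = 2122 − 2246 = −124 kJ
For 3× the reaction as written: 3 × (−124) = −372 kJ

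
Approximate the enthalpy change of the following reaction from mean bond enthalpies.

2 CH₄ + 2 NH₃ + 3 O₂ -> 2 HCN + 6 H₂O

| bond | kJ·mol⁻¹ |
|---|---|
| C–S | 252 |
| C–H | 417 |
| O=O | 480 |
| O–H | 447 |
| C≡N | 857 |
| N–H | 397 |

ΔH ≈ −754 kJ

Bonds broken (reactants):
  C–H: 8 × 417 = 3336
  N–H: 6 × 397 = 2382
  O=O: 3 × 480 = 1440
  Σ(broken) = 7158 kJ
Bonds formed (products):
  C≡N: 2 × 857 = 1714
  C–H: 2 × 417 = 834
  O–H: 12 × 447 = 5364
  Σ(formed) = 7912 kJ
ΔH = Σ(broken) − Σ(formed) = 7158 − 7912 = −754 kJ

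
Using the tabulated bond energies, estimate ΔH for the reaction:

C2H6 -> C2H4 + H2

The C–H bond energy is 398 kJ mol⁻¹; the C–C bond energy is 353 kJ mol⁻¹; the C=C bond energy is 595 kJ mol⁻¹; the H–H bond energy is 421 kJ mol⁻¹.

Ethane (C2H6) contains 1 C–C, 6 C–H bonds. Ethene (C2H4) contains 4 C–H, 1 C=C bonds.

Bonds broken (reactants):
  C–C: 1 × 353 = 353
  C–H: 6 × 398 = 2388
  Σ(broken) = 2741 kJ
Bonds formed (products):
  C–H: 4 × 398 = 1592
  C=C: 1 × 595 = 595
  H–H: 1 × 421 = 421
  Σ(formed) = 2608 kJ
ΔH = Σ(broken) − Σ(formed) = 2741 − 2608 = +133 kJ

ΔH ≈ +133 kJ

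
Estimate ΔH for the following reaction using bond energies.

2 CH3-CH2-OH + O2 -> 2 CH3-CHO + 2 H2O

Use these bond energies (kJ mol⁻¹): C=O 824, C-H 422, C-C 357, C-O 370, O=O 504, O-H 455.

ΔH ≈ −470 kJ

Bonds broken (reactants):
  C-C: 2 × 357 = 714
  C-H: 10 × 422 = 4220
  C-O: 2 × 370 = 740
  O-H: 2 × 455 = 910
  O=O: 1 × 504 = 504
  Σ(broken) = 7088 kJ
Bonds formed (products):
  C-C: 2 × 357 = 714
  C-H: 8 × 422 = 3376
  C=O: 2 × 824 = 1648
  O-H: 4 × 455 = 1820
  Σ(formed) = 7558 kJ
ΔH = Σ(broken) − Σ(formed) = 7088 − 7558 = −470 kJ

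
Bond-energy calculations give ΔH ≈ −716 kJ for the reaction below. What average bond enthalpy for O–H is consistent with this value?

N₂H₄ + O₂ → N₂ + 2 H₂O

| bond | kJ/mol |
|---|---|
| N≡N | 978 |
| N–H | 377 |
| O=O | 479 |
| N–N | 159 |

Let D be the O–H bond energy.
Σ(broken) = 4×377 + 1×159 + 1×479 = 2146
Σ(formed) = 1×978 + 4×D = 978 + 4D
ΔH = Σ(broken) − Σ(formed) = (2146) − (978 + 4D) = +1168 − 4D
Setting this equal to −716 kJ gives 4D = 1884, so D = 471 kJ/mol.

D(O–H) ≈ 471 kJ/mol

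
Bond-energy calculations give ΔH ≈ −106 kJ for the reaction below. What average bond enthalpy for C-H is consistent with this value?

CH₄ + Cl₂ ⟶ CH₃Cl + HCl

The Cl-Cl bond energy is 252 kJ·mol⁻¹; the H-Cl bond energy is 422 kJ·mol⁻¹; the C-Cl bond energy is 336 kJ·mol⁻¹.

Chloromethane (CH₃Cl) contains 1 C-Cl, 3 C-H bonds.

Let D be the C-H bond energy.
Σ(broken) = 4×D + 1×252 = 252 + 4D
Σ(formed) = 1×336 + 3×D + 1×422 = 758 + 3D
ΔH = Σ(broken) − Σ(formed) = (252 + 4D) − (758 + 3D) = −506 + D
Setting this equal to −106 kJ gives D = 400 kJ/mol.

D(C-H) ≈ 400 kJ/mol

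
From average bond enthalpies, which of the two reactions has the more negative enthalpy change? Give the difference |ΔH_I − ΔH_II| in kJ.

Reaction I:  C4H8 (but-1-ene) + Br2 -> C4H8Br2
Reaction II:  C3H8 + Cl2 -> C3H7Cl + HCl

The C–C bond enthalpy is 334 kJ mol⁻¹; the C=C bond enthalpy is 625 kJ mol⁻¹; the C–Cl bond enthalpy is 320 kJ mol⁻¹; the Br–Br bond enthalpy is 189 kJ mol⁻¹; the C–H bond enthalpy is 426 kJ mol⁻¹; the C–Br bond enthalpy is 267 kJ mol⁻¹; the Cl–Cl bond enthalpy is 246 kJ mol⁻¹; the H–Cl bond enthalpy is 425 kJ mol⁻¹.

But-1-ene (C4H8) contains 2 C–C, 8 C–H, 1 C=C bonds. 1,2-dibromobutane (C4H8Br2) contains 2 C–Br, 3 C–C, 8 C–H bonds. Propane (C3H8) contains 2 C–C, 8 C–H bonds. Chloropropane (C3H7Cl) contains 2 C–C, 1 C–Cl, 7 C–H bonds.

Reaction II, by 19 kJ

Reaction I:
  Bonds broken (reactants):
    Br–Br: 1 × 189 = 189
    C–C: 2 × 334 = 668
    C–H: 8 × 426 = 3408
    C=C: 1 × 625 = 625
    Σ(broken) = 4890 kJ
  Bonds formed (products):
    C–Br: 2 × 267 = 534
    C–C: 3 × 334 = 1002
    C–H: 8 × 426 = 3408
    Σ(formed) = 4944 kJ
  ΔH_I = 4890 − 4944 = −54 kJ
Reaction II:
  Bonds broken (reactants):
    C–C: 2 × 334 = 668
    C–H: 8 × 426 = 3408
    Cl–Cl: 1 × 246 = 246
    Σ(broken) = 4322 kJ
  Bonds formed (products):
    C–C: 2 × 334 = 668
    C–Cl: 1 × 320 = 320
    C–H: 7 × 426 = 2982
    H–Cl: 1 × 425 = 425
    Σ(formed) = 4395 kJ
  ΔH_II = 4322 − 4395 = −73 kJ
ΔH_I − ΔH_II = +19 kJ, so reaction II has the more negative ΔH; |ΔH_I − ΔH_II| = 19 kJ.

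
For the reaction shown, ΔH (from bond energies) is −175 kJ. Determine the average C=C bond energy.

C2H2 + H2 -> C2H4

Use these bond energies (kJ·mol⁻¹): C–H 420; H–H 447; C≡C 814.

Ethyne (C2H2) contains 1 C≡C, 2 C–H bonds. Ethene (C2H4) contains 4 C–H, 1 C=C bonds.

Let D be the C=C bond energy.
Σ(broken) = 1×814 + 2×420 + 1×447 = 2101
Σ(formed) = 4×420 + 1×D = 1680 + D
ΔH = Σ(broken) − Σ(formed) = (2101) − (1680 + D) = +421 − D
Setting this equal to −175 kJ gives D = 596 kJ/mol.

D(C=C) ≈ 596 kJ/mol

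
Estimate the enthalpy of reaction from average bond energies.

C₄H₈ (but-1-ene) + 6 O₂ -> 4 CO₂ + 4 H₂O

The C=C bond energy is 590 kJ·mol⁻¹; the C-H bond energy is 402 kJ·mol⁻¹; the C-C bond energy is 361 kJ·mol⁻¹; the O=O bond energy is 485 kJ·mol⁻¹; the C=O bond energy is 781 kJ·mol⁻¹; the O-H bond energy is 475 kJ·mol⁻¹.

Bonds broken (reactants):
  C-C: 2 × 361 = 722
  C-H: 8 × 402 = 3216
  C=C: 1 × 590 = 590
  O=O: 6 × 485 = 2910
  Σ(broken) = 7438 kJ
Bonds formed (products):
  C=O: 8 × 781 = 6248
  O-H: 8 × 475 = 3800
  Σ(formed) = 10048 kJ
ΔH = Σ(broken) − Σ(formed) = 7438 − 10048 = −2610 kJ

ΔH ≈ −2610 kJ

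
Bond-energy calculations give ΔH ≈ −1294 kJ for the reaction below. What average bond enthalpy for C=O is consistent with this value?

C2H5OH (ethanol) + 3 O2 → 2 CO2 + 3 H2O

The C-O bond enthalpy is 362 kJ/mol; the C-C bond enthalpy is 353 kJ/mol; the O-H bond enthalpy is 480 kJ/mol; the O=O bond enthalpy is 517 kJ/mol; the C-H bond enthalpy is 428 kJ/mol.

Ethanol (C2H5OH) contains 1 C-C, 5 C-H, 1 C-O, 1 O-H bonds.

D(C=O) ≈ 825 kJ/mol

Let D be the C=O bond energy.
Σ(broken) = 1×353 + 5×428 + 1×362 + 1×480 + 3×517 = 4886
Σ(formed) = 4×D + 6×480 = 2880 + 4D
ΔH = Σ(broken) − Σ(formed) = (4886) − (2880 + 4D) = +2006 − 4D
Setting this equal to −1294 kJ gives 4D = 3300, so D = 825 kJ/mol.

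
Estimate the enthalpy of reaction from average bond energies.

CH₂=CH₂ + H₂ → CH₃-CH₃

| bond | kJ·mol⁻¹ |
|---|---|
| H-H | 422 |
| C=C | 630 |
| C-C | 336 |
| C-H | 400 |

Bonds broken (reactants):
  C-H: 4 × 400 = 1600
  C=C: 1 × 630 = 630
  H-H: 1 × 422 = 422
  Σ(broken) = 2652 kJ
Bonds formed (products):
  C-C: 1 × 336 = 336
  C-H: 6 × 400 = 2400
  Σ(formed) = 2736 kJ
ΔH = Σ(broken) − Σ(formed) = 2652 − 2736 = −84 kJ

ΔH ≈ −84 kJ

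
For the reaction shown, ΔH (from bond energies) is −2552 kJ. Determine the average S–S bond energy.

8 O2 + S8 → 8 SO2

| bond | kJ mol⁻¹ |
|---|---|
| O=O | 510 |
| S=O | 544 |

D(S–S) ≈ 259 kJ/mol

Let D be the S–S bond energy.
Σ(broken) = 8×510 + 8×D = 4080 + 8D
Σ(formed) = 16×544 = 8704
ΔH = Σ(broken) − Σ(formed) = (4080 + 8D) − (8704) = −4624 + 8D
Setting this equal to −2552 kJ gives 8D = 2072, so D = 259 kJ/mol.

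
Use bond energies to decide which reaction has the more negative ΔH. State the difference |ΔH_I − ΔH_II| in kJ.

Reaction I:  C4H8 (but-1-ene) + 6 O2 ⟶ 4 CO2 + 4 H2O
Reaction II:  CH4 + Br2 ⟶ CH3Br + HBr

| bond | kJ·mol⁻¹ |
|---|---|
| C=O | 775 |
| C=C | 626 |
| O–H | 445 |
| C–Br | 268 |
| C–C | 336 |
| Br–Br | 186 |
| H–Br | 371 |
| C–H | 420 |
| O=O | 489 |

Reaction I:
  Bonds broken (reactants):
    C–C: 2 × 336 = 672
    C–H: 8 × 420 = 3360
    C=C: 1 × 626 = 626
    O=O: 6 × 489 = 2934
    Σ(broken) = 7592 kJ
  Bonds formed (products):
    C=O: 8 × 775 = 6200
    O–H: 8 × 445 = 3560
    Σ(formed) = 9760 kJ
  ΔH_I = 7592 − 9760 = −2168 kJ
Reaction II:
  Bonds broken (reactants):
    Br–Br: 1 × 186 = 186
    C–H: 4 × 420 = 1680
    Σ(broken) = 1866 kJ
  Bonds formed (products):
    C–Br: 1 × 268 = 268
    C–H: 3 × 420 = 1260
    H–Br: 1 × 371 = 371
    Σ(formed) = 1899 kJ
  ΔH_II = 1866 − 1899 = −33 kJ
ΔH_I − ΔH_II = −2135 kJ, so reaction I has the more negative ΔH; |ΔH_I − ΔH_II| = 2135 kJ.

Reaction I, by 2135 kJ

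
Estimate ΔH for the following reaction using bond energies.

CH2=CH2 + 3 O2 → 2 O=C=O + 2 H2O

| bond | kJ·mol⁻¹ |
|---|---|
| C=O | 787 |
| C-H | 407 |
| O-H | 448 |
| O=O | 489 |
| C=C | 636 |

Bonds broken (reactants):
  C-H: 4 × 407 = 1628
  C=C: 1 × 636 = 636
  O=O: 3 × 489 = 1467
  Σ(broken) = 3731 kJ
Bonds formed (products):
  C=O: 4 × 787 = 3148
  O-H: 4 × 448 = 1792
  Σ(formed) = 4940 kJ
ΔH = Σ(broken) − Σ(formed) = 3731 − 4940 = −1209 kJ

ΔH ≈ −1209 kJ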